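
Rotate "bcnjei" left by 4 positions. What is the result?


Input: "bcnjei", rotate left by 4
First 4 characters: "bcnj"
Remaining characters: "ei"
Concatenate remaining + first: "ei" + "bcnj" = "eibcnj"

eibcnj


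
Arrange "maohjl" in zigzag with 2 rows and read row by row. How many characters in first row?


Zigzag "maohjl" into 2 rows:
Placing characters:
  'm' => row 0
  'a' => row 1
  'o' => row 0
  'h' => row 1
  'j' => row 0
  'l' => row 1
Rows:
  Row 0: "moj"
  Row 1: "ahl"
First row length: 3

3


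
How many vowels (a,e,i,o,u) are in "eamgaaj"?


Input: eamgaaj
Checking each character:
  'e' at position 0: vowel (running total: 1)
  'a' at position 1: vowel (running total: 2)
  'm' at position 2: consonant
  'g' at position 3: consonant
  'a' at position 4: vowel (running total: 3)
  'a' at position 5: vowel (running total: 4)
  'j' at position 6: consonant
Total vowels: 4

4


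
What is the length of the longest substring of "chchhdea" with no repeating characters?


Input: "chchhdea"
Sliding window (track last position of each char):
  Position 0 ('c'): window [0,0] length 1 -- new best
  Position 1 ('h'): window [0,1] length 2 -- new best
  Position 2 ('c'): repeat (last at 0), move window start to 1
  Position 2 ('c'): window [1,2] length 2
  Position 3 ('h'): repeat (last at 1), move window start to 2
  Position 3 ('h'): window [2,3] length 2
  Position 4 ('h'): repeat (last at 3), move window start to 4
  Position 4 ('h'): window [4,4] length 1
  Position 5 ('d'): window [4,5] length 2
  Position 6 ('e'): window [4,6] length 3 -- new best
  Position 7 ('a'): window [4,7] length 4 -- new best
Longest substring with no repeats: "hdea" with length 4

4


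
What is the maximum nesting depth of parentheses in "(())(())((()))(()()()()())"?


Input: "(())(())((()))(()()()()())"
Tracking depth:
  Position 0 '(': depth becomes 1
  Position 1 '(': depth becomes 2
  Position 2 ')': depth becomes 1
  Position 3 ')': depth becomes 0
  Position 4 '(': depth becomes 1
  Position 5 '(': depth becomes 2
  Position 6 ')': depth becomes 1
  Position 7 ')': depth becomes 0
  Position 8 '(': depth becomes 1
  Position 9 '(': depth becomes 2
  Position 10 '(': depth becomes 3
  Position 11 ')': depth becomes 2
  Position 12 ')': depth becomes 1
  Position 13 ')': depth becomes 0
  Position 14 '(': depth becomes 1
  Position 15 '(': depth becomes 2
  Position 16 ')': depth becomes 1
  Position 17 '(': depth becomes 2
  Position 18 ')': depth becomes 1
  Position 19 '(': depth becomes 2
  Position 20 ')': depth becomes 1
  Position 21 '(': depth becomes 2
  Position 22 ')': depth becomes 1
  Position 23 '(': depth becomes 2
  Position 24 ')': depth becomes 1
  Position 25 ')': depth becomes 0
Maximum depth reached: 3

3


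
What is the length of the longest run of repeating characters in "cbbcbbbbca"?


Input: "cbbcbbbbca"
Scanning for longest run:
  Position 1 ('b'): new char, reset run to 1
  Position 2 ('b'): continues run of 'b', length=2
  Position 3 ('c'): new char, reset run to 1
  Position 4 ('b'): new char, reset run to 1
  Position 5 ('b'): continues run of 'b', length=2
  Position 6 ('b'): continues run of 'b', length=3
  Position 7 ('b'): continues run of 'b', length=4
  Position 8 ('c'): new char, reset run to 1
  Position 9 ('a'): new char, reset run to 1
Longest run: 'b' with length 4

4


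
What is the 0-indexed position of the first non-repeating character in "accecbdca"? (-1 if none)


Input: accecbdca
Character frequencies:
  'a': 2
  'b': 1
  'c': 4
  'd': 1
  'e': 1
Scanning left to right for freq == 1:
  Position 0 ('a'): freq=2, skip
  Position 1 ('c'): freq=4, skip
  Position 2 ('c'): freq=4, skip
  Position 3 ('e'): unique! => answer = 3

3


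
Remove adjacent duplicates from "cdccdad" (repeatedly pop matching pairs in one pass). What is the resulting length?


Input: cdccdad
Stack-based adjacent duplicate removal:
  Read 'c': push. Stack: c
  Read 'd': push. Stack: cd
  Read 'c': push. Stack: cdc
  Read 'c': matches stack top 'c' => pop. Stack: cd
  Read 'd': matches stack top 'd' => pop. Stack: c
  Read 'a': push. Stack: ca
  Read 'd': push. Stack: cad
Final stack: "cad" (length 3)

3


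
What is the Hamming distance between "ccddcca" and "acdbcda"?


Comparing "ccddcca" and "acdbcda" position by position:
  Position 0: 'c' vs 'a' => differ
  Position 1: 'c' vs 'c' => same
  Position 2: 'd' vs 'd' => same
  Position 3: 'd' vs 'b' => differ
  Position 4: 'c' vs 'c' => same
  Position 5: 'c' vs 'd' => differ
  Position 6: 'a' vs 'a' => same
Total differences (Hamming distance): 3

3


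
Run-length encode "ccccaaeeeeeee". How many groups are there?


Input: ccccaaeeeeeee
Scanning for consecutive runs:
  Group 1: 'c' x 4 (positions 0-3)
  Group 2: 'a' x 2 (positions 4-5)
  Group 3: 'e' x 7 (positions 6-12)
Total groups: 3

3


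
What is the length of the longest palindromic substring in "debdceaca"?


Input: "debdceaca"
Checking substrings for palindromes:
  [6:9] "aca" (len 3) => palindrome
Longest palindromic substring: "aca" with length 3

3


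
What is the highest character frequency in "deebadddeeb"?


Input: deebadddeeb
Character counts:
  'a': 1
  'b': 2
  'd': 4
  'e': 4
Maximum frequency: 4

4


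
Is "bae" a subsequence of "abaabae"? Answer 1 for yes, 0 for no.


Check if "bae" is a subsequence of "abaabae"
Greedy scan:
  Position 0 ('a'): no match needed
  Position 1 ('b'): matches sub[0] = 'b'
  Position 2 ('a'): matches sub[1] = 'a'
  Position 3 ('a'): no match needed
  Position 4 ('b'): no match needed
  Position 5 ('a'): no match needed
  Position 6 ('e'): matches sub[2] = 'e'
All 3 characters matched => is a subsequence

1


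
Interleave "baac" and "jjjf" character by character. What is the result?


Interleaving "baac" and "jjjf":
  Position 0: 'b' from first, 'j' from second => "bj"
  Position 1: 'a' from first, 'j' from second => "aj"
  Position 2: 'a' from first, 'j' from second => "aj"
  Position 3: 'c' from first, 'f' from second => "cf"
Result: bjajajcf

bjajajcf


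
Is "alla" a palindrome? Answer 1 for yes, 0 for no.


Input: alla
Reversed: alla
  Compare pos 0 ('a') with pos 3 ('a'): match
  Compare pos 1 ('l') with pos 2 ('l'): match
Result: palindrome

1


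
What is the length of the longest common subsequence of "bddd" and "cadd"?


LCS of "bddd" and "cadd"
DP table:
           c    a    d    d
      0    0    0    0    0
  b   0    0    0    0    0
  d   0    0    0    1    1
  d   0    0    0    1    2
  d   0    0    0    1    2
LCS length = dp[4][4] = 2

2


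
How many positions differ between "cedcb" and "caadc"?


Comparing "cedcb" and "caadc" position by position:
  Position 0: 'c' vs 'c' => same
  Position 1: 'e' vs 'a' => DIFFER
  Position 2: 'd' vs 'a' => DIFFER
  Position 3: 'c' vs 'd' => DIFFER
  Position 4: 'b' vs 'c' => DIFFER
Positions that differ: 4

4


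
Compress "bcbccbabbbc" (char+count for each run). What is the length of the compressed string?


Input: bcbccbabbbc
Runs:
  'b' x 1 => "b1"
  'c' x 1 => "c1"
  'b' x 1 => "b1"
  'c' x 2 => "c2"
  'b' x 1 => "b1"
  'a' x 1 => "a1"
  'b' x 3 => "b3"
  'c' x 1 => "c1"
Compressed: "b1c1b1c2b1a1b3c1"
Compressed length: 16

16


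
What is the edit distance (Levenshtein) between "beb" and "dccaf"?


Computing edit distance: "beb" -> "dccaf"
DP table:
           d    c    c    a    f
      0    1    2    3    4    5
  b   1    1    2    3    4    5
  e   2    2    2    3    4    5
  b   3    3    3    3    4    5
Edit distance = dp[3][5] = 5

5


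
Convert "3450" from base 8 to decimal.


Input: "3450" in base 8
Positional expansion:
  Digit '3' (value 3) x 8^3 = 1536
  Digit '4' (value 4) x 8^2 = 256
  Digit '5' (value 5) x 8^1 = 40
  Digit '0' (value 0) x 8^0 = 0
Sum = 1832

1832


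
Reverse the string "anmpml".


Input: anmpml
Reading characters right to left:
  Position 5: 'l'
  Position 4: 'm'
  Position 3: 'p'
  Position 2: 'm'
  Position 1: 'n'
  Position 0: 'a'
Reversed: lmpmna

lmpmna


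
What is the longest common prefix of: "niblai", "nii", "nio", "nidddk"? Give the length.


Words: niblai, nii, nio, nidddk
  Position 0: all 'n' => match
  Position 1: all 'i' => match
  Position 2: ('b', 'i', 'o', 'd') => mismatch, stop
LCP = "ni" (length 2)

2


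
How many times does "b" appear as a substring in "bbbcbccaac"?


Searching for "b" in "bbbcbccaac"
Scanning each position:
  Position 0: "b" => MATCH
  Position 1: "b" => MATCH
  Position 2: "b" => MATCH
  Position 3: "c" => no
  Position 4: "b" => MATCH
  Position 5: "c" => no
  Position 6: "c" => no
  Position 7: "a" => no
  Position 8: "a" => no
  Position 9: "c" => no
Total occurrences: 4

4


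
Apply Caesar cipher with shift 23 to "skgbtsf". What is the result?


Caesar cipher: shift "skgbtsf" by 23
  's' (pos 18) + 23 = pos 15 = 'p'
  'k' (pos 10) + 23 = pos 7 = 'h'
  'g' (pos 6) + 23 = pos 3 = 'd'
  'b' (pos 1) + 23 = pos 24 = 'y'
  't' (pos 19) + 23 = pos 16 = 'q'
  's' (pos 18) + 23 = pos 15 = 'p'
  'f' (pos 5) + 23 = pos 2 = 'c'
Result: phdyqpc

phdyqpc


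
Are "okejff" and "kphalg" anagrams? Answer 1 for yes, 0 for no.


Strings: "okejff", "kphalg"
Sorted first:  effjko
Sorted second: aghklp
Differ at position 0: 'e' vs 'a' => not anagrams

0


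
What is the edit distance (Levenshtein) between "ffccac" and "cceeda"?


Computing edit distance: "ffccac" -> "cceeda"
DP table:
           c    c    e    e    d    a
      0    1    2    3    4    5    6
  f   1    1    2    3    4    5    6
  f   2    2    2    3    4    5    6
  c   3    2    2    3    4    5    6
  c   4    3    2    3    4    5    6
  a   5    4    3    3    4    5    5
  c   6    5    4    4    4    5    6
Edit distance = dp[6][6] = 6

6


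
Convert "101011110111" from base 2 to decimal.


Input: "101011110111" in base 2
Positional expansion:
  Digit '1' (value 1) x 2^11 = 2048
  Digit '0' (value 0) x 2^10 = 0
  Digit '1' (value 1) x 2^9 = 512
  Digit '0' (value 0) x 2^8 = 0
  Digit '1' (value 1) x 2^7 = 128
  Digit '1' (value 1) x 2^6 = 64
  Digit '1' (value 1) x 2^5 = 32
  Digit '1' (value 1) x 2^4 = 16
  Digit '0' (value 0) x 2^3 = 0
  Digit '1' (value 1) x 2^2 = 4
  Digit '1' (value 1) x 2^1 = 2
  Digit '1' (value 1) x 2^0 = 1
Sum = 2807

2807


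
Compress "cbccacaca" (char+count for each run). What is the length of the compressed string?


Input: cbccacaca
Runs:
  'c' x 1 => "c1"
  'b' x 1 => "b1"
  'c' x 2 => "c2"
  'a' x 1 => "a1"
  'c' x 1 => "c1"
  'a' x 1 => "a1"
  'c' x 1 => "c1"
  'a' x 1 => "a1"
Compressed: "c1b1c2a1c1a1c1a1"
Compressed length: 16

16


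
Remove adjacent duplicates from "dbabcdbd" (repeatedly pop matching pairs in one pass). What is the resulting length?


Input: dbabcdbd
Stack-based adjacent duplicate removal:
  Read 'd': push. Stack: d
  Read 'b': push. Stack: db
  Read 'a': push. Stack: dba
  Read 'b': push. Stack: dbab
  Read 'c': push. Stack: dbabc
  Read 'd': push. Stack: dbabcd
  Read 'b': push. Stack: dbabcdb
  Read 'd': push. Stack: dbabcdbd
Final stack: "dbabcdbd" (length 8)

8


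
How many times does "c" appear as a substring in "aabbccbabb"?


Searching for "c" in "aabbccbabb"
Scanning each position:
  Position 0: "a" => no
  Position 1: "a" => no
  Position 2: "b" => no
  Position 3: "b" => no
  Position 4: "c" => MATCH
  Position 5: "c" => MATCH
  Position 6: "b" => no
  Position 7: "a" => no
  Position 8: "b" => no
  Position 9: "b" => no
Total occurrences: 2

2


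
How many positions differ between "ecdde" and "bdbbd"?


Comparing "ecdde" and "bdbbd" position by position:
  Position 0: 'e' vs 'b' => DIFFER
  Position 1: 'c' vs 'd' => DIFFER
  Position 2: 'd' vs 'b' => DIFFER
  Position 3: 'd' vs 'b' => DIFFER
  Position 4: 'e' vs 'd' => DIFFER
Positions that differ: 5

5


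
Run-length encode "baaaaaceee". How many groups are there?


Input: baaaaaceee
Scanning for consecutive runs:
  Group 1: 'b' x 1 (positions 0-0)
  Group 2: 'a' x 5 (positions 1-5)
  Group 3: 'c' x 1 (positions 6-6)
  Group 4: 'e' x 3 (positions 7-9)
Total groups: 4

4


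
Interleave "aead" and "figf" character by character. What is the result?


Interleaving "aead" and "figf":
  Position 0: 'a' from first, 'f' from second => "af"
  Position 1: 'e' from first, 'i' from second => "ei"
  Position 2: 'a' from first, 'g' from second => "ag"
  Position 3: 'd' from first, 'f' from second => "df"
Result: afeiagdf

afeiagdf


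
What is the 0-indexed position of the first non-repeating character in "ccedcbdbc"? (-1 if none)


Input: ccedcbdbc
Character frequencies:
  'b': 2
  'c': 4
  'd': 2
  'e': 1
Scanning left to right for freq == 1:
  Position 0 ('c'): freq=4, skip
  Position 1 ('c'): freq=4, skip
  Position 2 ('e'): unique! => answer = 2

2


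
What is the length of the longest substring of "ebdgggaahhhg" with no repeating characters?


Input: "ebdgggaahhhg"
Sliding window (track last position of each char):
  Position 0 ('e'): window [0,0] length 1 -- new best
  Position 1 ('b'): window [0,1] length 2 -- new best
  Position 2 ('d'): window [0,2] length 3 -- new best
  Position 3 ('g'): window [0,3] length 4 -- new best
  Position 4 ('g'): repeat (last at 3), move window start to 4
  Position 4 ('g'): window [4,4] length 1
  Position 5 ('g'): repeat (last at 4), move window start to 5
  Position 5 ('g'): window [5,5] length 1
  Position 6 ('a'): window [5,6] length 2
  Position 7 ('a'): repeat (last at 6), move window start to 7
  Position 7 ('a'): window [7,7] length 1
  Position 8 ('h'): window [7,8] length 2
  Position 9 ('h'): repeat (last at 8), move window start to 9
  Position 9 ('h'): window [9,9] length 1
  Position 10 ('h'): repeat (last at 9), move window start to 10
  Position 10 ('h'): window [10,10] length 1
  Position 11 ('g'): window [10,11] length 2
Longest substring with no repeats: "ebdg" with length 4

4


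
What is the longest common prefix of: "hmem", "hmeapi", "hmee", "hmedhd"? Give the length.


Words: hmem, hmeapi, hmee, hmedhd
  Position 0: all 'h' => match
  Position 1: all 'm' => match
  Position 2: all 'e' => match
  Position 3: ('m', 'a', 'e', 'd') => mismatch, stop
LCP = "hme" (length 3)

3


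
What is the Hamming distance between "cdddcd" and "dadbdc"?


Comparing "cdddcd" and "dadbdc" position by position:
  Position 0: 'c' vs 'd' => differ
  Position 1: 'd' vs 'a' => differ
  Position 2: 'd' vs 'd' => same
  Position 3: 'd' vs 'b' => differ
  Position 4: 'c' vs 'd' => differ
  Position 5: 'd' vs 'c' => differ
Total differences (Hamming distance): 5

5


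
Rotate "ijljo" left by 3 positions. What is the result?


Input: "ijljo", rotate left by 3
First 3 characters: "ijl"
Remaining characters: "jo"
Concatenate remaining + first: "jo" + "ijl" = "joijl"

joijl


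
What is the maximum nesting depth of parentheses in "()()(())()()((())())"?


Input: "()()(())()()((())())"
Tracking depth:
  Position 0 '(': depth becomes 1
  Position 1 ')': depth becomes 0
  Position 2 '(': depth becomes 1
  Position 3 ')': depth becomes 0
  Position 4 '(': depth becomes 1
  Position 5 '(': depth becomes 2
  Position 6 ')': depth becomes 1
  Position 7 ')': depth becomes 0
  Position 8 '(': depth becomes 1
  Position 9 ')': depth becomes 0
  Position 10 '(': depth becomes 1
  Position 11 ')': depth becomes 0
  Position 12 '(': depth becomes 1
  Position 13 '(': depth becomes 2
  Position 14 '(': depth becomes 3
  Position 15 ')': depth becomes 2
  Position 16 ')': depth becomes 1
  Position 17 '(': depth becomes 2
  Position 18 ')': depth becomes 1
  Position 19 ')': depth becomes 0
Maximum depth reached: 3

3


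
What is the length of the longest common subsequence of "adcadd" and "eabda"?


LCS of "adcadd" and "eabda"
DP table:
           e    a    b    d    a
      0    0    0    0    0    0
  a   0    0    1    1    1    1
  d   0    0    1    1    2    2
  c   0    0    1    1    2    2
  a   0    0    1    1    2    3
  d   0    0    1    1    2    3
  d   0    0    1    1    2    3
LCS length = dp[6][5] = 3

3


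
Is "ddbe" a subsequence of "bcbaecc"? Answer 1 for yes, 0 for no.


Check if "ddbe" is a subsequence of "bcbaecc"
Greedy scan:
  Position 0 ('b'): no match needed
  Position 1 ('c'): no match needed
  Position 2 ('b'): no match needed
  Position 3 ('a'): no match needed
  Position 4 ('e'): no match needed
  Position 5 ('c'): no match needed
  Position 6 ('c'): no match needed
Only matched 0/4 characters => not a subsequence

0


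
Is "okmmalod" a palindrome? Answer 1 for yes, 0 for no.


Input: okmmalod
Reversed: dolammko
  Compare pos 0 ('o') with pos 7 ('d'): MISMATCH
  Compare pos 1 ('k') with pos 6 ('o'): MISMATCH
  Compare pos 2 ('m') with pos 5 ('l'): MISMATCH
  Compare pos 3 ('m') with pos 4 ('a'): MISMATCH
Result: not a palindrome

0


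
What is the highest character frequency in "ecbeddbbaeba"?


Input: ecbeddbbaeba
Character counts:
  'a': 2
  'b': 4
  'c': 1
  'd': 2
  'e': 3
Maximum frequency: 4

4


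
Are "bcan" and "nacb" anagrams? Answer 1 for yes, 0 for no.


Strings: "bcan", "nacb"
Sorted first:  abcn
Sorted second: abcn
Sorted forms match => anagrams

1


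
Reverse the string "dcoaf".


Input: dcoaf
Reading characters right to left:
  Position 4: 'f'
  Position 3: 'a'
  Position 2: 'o'
  Position 1: 'c'
  Position 0: 'd'
Reversed: faocd

faocd


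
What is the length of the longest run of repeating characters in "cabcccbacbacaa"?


Input: "cabcccbacbacaa"
Scanning for longest run:
  Position 1 ('a'): new char, reset run to 1
  Position 2 ('b'): new char, reset run to 1
  Position 3 ('c'): new char, reset run to 1
  Position 4 ('c'): continues run of 'c', length=2
  Position 5 ('c'): continues run of 'c', length=3
  Position 6 ('b'): new char, reset run to 1
  Position 7 ('a'): new char, reset run to 1
  Position 8 ('c'): new char, reset run to 1
  Position 9 ('b'): new char, reset run to 1
  Position 10 ('a'): new char, reset run to 1
  Position 11 ('c'): new char, reset run to 1
  Position 12 ('a'): new char, reset run to 1
  Position 13 ('a'): continues run of 'a', length=2
Longest run: 'c' with length 3

3


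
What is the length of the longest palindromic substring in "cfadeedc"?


Input: "cfadeedc"
Checking substrings for palindromes:
  [3:7] "deed" (len 4) => palindrome
  [4:6] "ee" (len 2) => palindrome
Longest palindromic substring: "deed" with length 4

4


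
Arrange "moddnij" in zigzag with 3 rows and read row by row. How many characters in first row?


Zigzag "moddnij" into 3 rows:
Placing characters:
  'm' => row 0
  'o' => row 1
  'd' => row 2
  'd' => row 1
  'n' => row 0
  'i' => row 1
  'j' => row 2
Rows:
  Row 0: "mn"
  Row 1: "odi"
  Row 2: "dj"
First row length: 2

2


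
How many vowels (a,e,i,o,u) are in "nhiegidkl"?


Input: nhiegidkl
Checking each character:
  'n' at position 0: consonant
  'h' at position 1: consonant
  'i' at position 2: vowel (running total: 1)
  'e' at position 3: vowel (running total: 2)
  'g' at position 4: consonant
  'i' at position 5: vowel (running total: 3)
  'd' at position 6: consonant
  'k' at position 7: consonant
  'l' at position 8: consonant
Total vowels: 3

3


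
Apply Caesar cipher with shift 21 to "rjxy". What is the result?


Caesar cipher: shift "rjxy" by 21
  'r' (pos 17) + 21 = pos 12 = 'm'
  'j' (pos 9) + 21 = pos 4 = 'e'
  'x' (pos 23) + 21 = pos 18 = 's'
  'y' (pos 24) + 21 = pos 19 = 't'
Result: mest

mest


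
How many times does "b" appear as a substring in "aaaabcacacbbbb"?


Searching for "b" in "aaaabcacacbbbb"
Scanning each position:
  Position 0: "a" => no
  Position 1: "a" => no
  Position 2: "a" => no
  Position 3: "a" => no
  Position 4: "b" => MATCH
  Position 5: "c" => no
  Position 6: "a" => no
  Position 7: "c" => no
  Position 8: "a" => no
  Position 9: "c" => no
  Position 10: "b" => MATCH
  Position 11: "b" => MATCH
  Position 12: "b" => MATCH
  Position 13: "b" => MATCH
Total occurrences: 5

5


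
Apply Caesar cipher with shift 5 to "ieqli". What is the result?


Caesar cipher: shift "ieqli" by 5
  'i' (pos 8) + 5 = pos 13 = 'n'
  'e' (pos 4) + 5 = pos 9 = 'j'
  'q' (pos 16) + 5 = pos 21 = 'v'
  'l' (pos 11) + 5 = pos 16 = 'q'
  'i' (pos 8) + 5 = pos 13 = 'n'
Result: njvqn

njvqn


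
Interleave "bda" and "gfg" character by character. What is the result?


Interleaving "bda" and "gfg":
  Position 0: 'b' from first, 'g' from second => "bg"
  Position 1: 'd' from first, 'f' from second => "df"
  Position 2: 'a' from first, 'g' from second => "ag"
Result: bgdfag

bgdfag


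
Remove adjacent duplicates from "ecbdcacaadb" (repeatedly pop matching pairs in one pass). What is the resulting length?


Input: ecbdcacaadb
Stack-based adjacent duplicate removal:
  Read 'e': push. Stack: e
  Read 'c': push. Stack: ec
  Read 'b': push. Stack: ecb
  Read 'd': push. Stack: ecbd
  Read 'c': push. Stack: ecbdc
  Read 'a': push. Stack: ecbdca
  Read 'c': push. Stack: ecbdcac
  Read 'a': push. Stack: ecbdcaca
  Read 'a': matches stack top 'a' => pop. Stack: ecbdcac
  Read 'd': push. Stack: ecbdcacd
  Read 'b': push. Stack: ecbdcacdb
Final stack: "ecbdcacdb" (length 9)

9


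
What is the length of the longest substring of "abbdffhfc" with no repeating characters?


Input: "abbdffhfc"
Sliding window (track last position of each char):
  Position 0 ('a'): window [0,0] length 1 -- new best
  Position 1 ('b'): window [0,1] length 2 -- new best
  Position 2 ('b'): repeat (last at 1), move window start to 2
  Position 2 ('b'): window [2,2] length 1
  Position 3 ('d'): window [2,3] length 2
  Position 4 ('f'): window [2,4] length 3 -- new best
  Position 5 ('f'): repeat (last at 4), move window start to 5
  Position 5 ('f'): window [5,5] length 1
  Position 6 ('h'): window [5,6] length 2
  Position 7 ('f'): repeat (last at 5), move window start to 6
  Position 7 ('f'): window [6,7] length 2
  Position 8 ('c'): window [6,8] length 3
Longest substring with no repeats: "bdf" with length 3

3


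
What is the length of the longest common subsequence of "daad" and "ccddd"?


LCS of "daad" and "ccddd"
DP table:
           c    c    d    d    d
      0    0    0    0    0    0
  d   0    0    0    1    1    1
  a   0    0    0    1    1    1
  a   0    0    0    1    1    1
  d   0    0    0    1    2    2
LCS length = dp[4][5] = 2

2


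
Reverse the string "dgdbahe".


Input: dgdbahe
Reading characters right to left:
  Position 6: 'e'
  Position 5: 'h'
  Position 4: 'a'
  Position 3: 'b'
  Position 2: 'd'
  Position 1: 'g'
  Position 0: 'd'
Reversed: ehabdgd

ehabdgd


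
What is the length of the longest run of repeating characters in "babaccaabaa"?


Input: "babaccaabaa"
Scanning for longest run:
  Position 1 ('a'): new char, reset run to 1
  Position 2 ('b'): new char, reset run to 1
  Position 3 ('a'): new char, reset run to 1
  Position 4 ('c'): new char, reset run to 1
  Position 5 ('c'): continues run of 'c', length=2
  Position 6 ('a'): new char, reset run to 1
  Position 7 ('a'): continues run of 'a', length=2
  Position 8 ('b'): new char, reset run to 1
  Position 9 ('a'): new char, reset run to 1
  Position 10 ('a'): continues run of 'a', length=2
Longest run: 'c' with length 2

2


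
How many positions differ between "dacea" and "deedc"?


Comparing "dacea" and "deedc" position by position:
  Position 0: 'd' vs 'd' => same
  Position 1: 'a' vs 'e' => DIFFER
  Position 2: 'c' vs 'e' => DIFFER
  Position 3: 'e' vs 'd' => DIFFER
  Position 4: 'a' vs 'c' => DIFFER
Positions that differ: 4

4


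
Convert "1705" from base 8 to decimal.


Input: "1705" in base 8
Positional expansion:
  Digit '1' (value 1) x 8^3 = 512
  Digit '7' (value 7) x 8^2 = 448
  Digit '0' (value 0) x 8^1 = 0
  Digit '5' (value 5) x 8^0 = 5
Sum = 965

965


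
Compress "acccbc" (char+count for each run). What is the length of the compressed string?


Input: acccbc
Runs:
  'a' x 1 => "a1"
  'c' x 3 => "c3"
  'b' x 1 => "b1"
  'c' x 1 => "c1"
Compressed: "a1c3b1c1"
Compressed length: 8

8


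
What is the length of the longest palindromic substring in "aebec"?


Input: "aebec"
Checking substrings for palindromes:
  [1:4] "ebe" (len 3) => palindrome
Longest palindromic substring: "ebe" with length 3

3


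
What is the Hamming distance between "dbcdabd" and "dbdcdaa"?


Comparing "dbcdabd" and "dbdcdaa" position by position:
  Position 0: 'd' vs 'd' => same
  Position 1: 'b' vs 'b' => same
  Position 2: 'c' vs 'd' => differ
  Position 3: 'd' vs 'c' => differ
  Position 4: 'a' vs 'd' => differ
  Position 5: 'b' vs 'a' => differ
  Position 6: 'd' vs 'a' => differ
Total differences (Hamming distance): 5

5


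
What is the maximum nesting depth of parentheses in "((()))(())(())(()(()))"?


Input: "((()))(())(())(()(()))"
Tracking depth:
  Position 0 '(': depth becomes 1
  Position 1 '(': depth becomes 2
  Position 2 '(': depth becomes 3
  Position 3 ')': depth becomes 2
  Position 4 ')': depth becomes 1
  Position 5 ')': depth becomes 0
  Position 6 '(': depth becomes 1
  Position 7 '(': depth becomes 2
  Position 8 ')': depth becomes 1
  Position 9 ')': depth becomes 0
  Position 10 '(': depth becomes 1
  Position 11 '(': depth becomes 2
  Position 12 ')': depth becomes 1
  Position 13 ')': depth becomes 0
  Position 14 '(': depth becomes 1
  Position 15 '(': depth becomes 2
  Position 16 ')': depth becomes 1
  Position 17 '(': depth becomes 2
  Position 18 '(': depth becomes 3
  Position 19 ')': depth becomes 2
  Position 20 ')': depth becomes 1
  Position 21 ')': depth becomes 0
Maximum depth reached: 3

3


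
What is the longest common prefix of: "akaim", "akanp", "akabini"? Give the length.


Words: akaim, akanp, akabini
  Position 0: all 'a' => match
  Position 1: all 'k' => match
  Position 2: all 'a' => match
  Position 3: ('i', 'n', 'b') => mismatch, stop
LCP = "aka" (length 3)

3


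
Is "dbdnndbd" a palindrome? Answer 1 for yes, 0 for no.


Input: dbdnndbd
Reversed: dbdnndbd
  Compare pos 0 ('d') with pos 7 ('d'): match
  Compare pos 1 ('b') with pos 6 ('b'): match
  Compare pos 2 ('d') with pos 5 ('d'): match
  Compare pos 3 ('n') with pos 4 ('n'): match
Result: palindrome

1


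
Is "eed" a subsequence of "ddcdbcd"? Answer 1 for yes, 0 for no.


Check if "eed" is a subsequence of "ddcdbcd"
Greedy scan:
  Position 0 ('d'): no match needed
  Position 1 ('d'): no match needed
  Position 2 ('c'): no match needed
  Position 3 ('d'): no match needed
  Position 4 ('b'): no match needed
  Position 5 ('c'): no match needed
  Position 6 ('d'): no match needed
Only matched 0/3 characters => not a subsequence

0


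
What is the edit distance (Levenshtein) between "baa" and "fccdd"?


Computing edit distance: "baa" -> "fccdd"
DP table:
           f    c    c    d    d
      0    1    2    3    4    5
  b   1    1    2    3    4    5
  a   2    2    2    3    4    5
  a   3    3    3    3    4    5
Edit distance = dp[3][5] = 5

5


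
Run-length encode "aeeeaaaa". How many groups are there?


Input: aeeeaaaa
Scanning for consecutive runs:
  Group 1: 'a' x 1 (positions 0-0)
  Group 2: 'e' x 3 (positions 1-3)
  Group 3: 'a' x 4 (positions 4-7)
Total groups: 3

3


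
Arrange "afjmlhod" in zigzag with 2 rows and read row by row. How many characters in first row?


Zigzag "afjmlhod" into 2 rows:
Placing characters:
  'a' => row 0
  'f' => row 1
  'j' => row 0
  'm' => row 1
  'l' => row 0
  'h' => row 1
  'o' => row 0
  'd' => row 1
Rows:
  Row 0: "ajlo"
  Row 1: "fmhd"
First row length: 4

4


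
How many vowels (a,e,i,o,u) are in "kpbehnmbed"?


Input: kpbehnmbed
Checking each character:
  'k' at position 0: consonant
  'p' at position 1: consonant
  'b' at position 2: consonant
  'e' at position 3: vowel (running total: 1)
  'h' at position 4: consonant
  'n' at position 5: consonant
  'm' at position 6: consonant
  'b' at position 7: consonant
  'e' at position 8: vowel (running total: 2)
  'd' at position 9: consonant
Total vowels: 2

2


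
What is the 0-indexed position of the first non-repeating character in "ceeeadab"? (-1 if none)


Input: ceeeadab
Character frequencies:
  'a': 2
  'b': 1
  'c': 1
  'd': 1
  'e': 3
Scanning left to right for freq == 1:
  Position 0 ('c'): unique! => answer = 0

0


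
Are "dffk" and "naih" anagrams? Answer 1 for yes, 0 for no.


Strings: "dffk", "naih"
Sorted first:  dffk
Sorted second: ahin
Differ at position 0: 'd' vs 'a' => not anagrams

0


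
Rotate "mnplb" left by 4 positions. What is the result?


Input: "mnplb", rotate left by 4
First 4 characters: "mnpl"
Remaining characters: "b"
Concatenate remaining + first: "b" + "mnpl" = "bmnpl"

bmnpl


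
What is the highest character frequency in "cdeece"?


Input: cdeece
Character counts:
  'c': 2
  'd': 1
  'e': 3
Maximum frequency: 3

3


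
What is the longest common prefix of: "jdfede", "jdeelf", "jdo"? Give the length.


Words: jdfede, jdeelf, jdo
  Position 0: all 'j' => match
  Position 1: all 'd' => match
  Position 2: ('f', 'e', 'o') => mismatch, stop
LCP = "jd" (length 2)

2


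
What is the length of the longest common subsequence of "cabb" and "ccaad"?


LCS of "cabb" and "ccaad"
DP table:
           c    c    a    a    d
      0    0    0    0    0    0
  c   0    1    1    1    1    1
  a   0    1    1    2    2    2
  b   0    1    1    2    2    2
  b   0    1    1    2    2    2
LCS length = dp[4][5] = 2

2


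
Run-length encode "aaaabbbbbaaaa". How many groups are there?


Input: aaaabbbbbaaaa
Scanning for consecutive runs:
  Group 1: 'a' x 4 (positions 0-3)
  Group 2: 'b' x 5 (positions 4-8)
  Group 3: 'a' x 4 (positions 9-12)
Total groups: 3

3


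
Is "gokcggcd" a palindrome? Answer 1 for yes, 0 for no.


Input: gokcggcd
Reversed: dcggckog
  Compare pos 0 ('g') with pos 7 ('d'): MISMATCH
  Compare pos 1 ('o') with pos 6 ('c'): MISMATCH
  Compare pos 2 ('k') with pos 5 ('g'): MISMATCH
  Compare pos 3 ('c') with pos 4 ('g'): MISMATCH
Result: not a palindrome

0


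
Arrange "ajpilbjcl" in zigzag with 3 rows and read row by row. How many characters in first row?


Zigzag "ajpilbjcl" into 3 rows:
Placing characters:
  'a' => row 0
  'j' => row 1
  'p' => row 2
  'i' => row 1
  'l' => row 0
  'b' => row 1
  'j' => row 2
  'c' => row 1
  'l' => row 0
Rows:
  Row 0: "all"
  Row 1: "jibc"
  Row 2: "pj"
First row length: 3

3


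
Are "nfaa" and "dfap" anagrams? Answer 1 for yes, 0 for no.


Strings: "nfaa", "dfap"
Sorted first:  aafn
Sorted second: adfp
Differ at position 1: 'a' vs 'd' => not anagrams

0


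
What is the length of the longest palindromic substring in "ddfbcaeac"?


Input: "ddfbcaeac"
Checking substrings for palindromes:
  [4:9] "caeac" (len 5) => palindrome
  [5:8] "aea" (len 3) => palindrome
  [0:2] "dd" (len 2) => palindrome
Longest palindromic substring: "caeac" with length 5

5


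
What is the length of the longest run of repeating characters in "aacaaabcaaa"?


Input: "aacaaabcaaa"
Scanning for longest run:
  Position 1 ('a'): continues run of 'a', length=2
  Position 2 ('c'): new char, reset run to 1
  Position 3 ('a'): new char, reset run to 1
  Position 4 ('a'): continues run of 'a', length=2
  Position 5 ('a'): continues run of 'a', length=3
  Position 6 ('b'): new char, reset run to 1
  Position 7 ('c'): new char, reset run to 1
  Position 8 ('a'): new char, reset run to 1
  Position 9 ('a'): continues run of 'a', length=2
  Position 10 ('a'): continues run of 'a', length=3
Longest run: 'a' with length 3

3


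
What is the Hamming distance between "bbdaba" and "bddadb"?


Comparing "bbdaba" and "bddadb" position by position:
  Position 0: 'b' vs 'b' => same
  Position 1: 'b' vs 'd' => differ
  Position 2: 'd' vs 'd' => same
  Position 3: 'a' vs 'a' => same
  Position 4: 'b' vs 'd' => differ
  Position 5: 'a' vs 'b' => differ
Total differences (Hamming distance): 3

3


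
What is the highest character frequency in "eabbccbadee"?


Input: eabbccbadee
Character counts:
  'a': 2
  'b': 3
  'c': 2
  'd': 1
  'e': 3
Maximum frequency: 3

3


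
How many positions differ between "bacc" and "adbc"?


Comparing "bacc" and "adbc" position by position:
  Position 0: 'b' vs 'a' => DIFFER
  Position 1: 'a' vs 'd' => DIFFER
  Position 2: 'c' vs 'b' => DIFFER
  Position 3: 'c' vs 'c' => same
Positions that differ: 3

3


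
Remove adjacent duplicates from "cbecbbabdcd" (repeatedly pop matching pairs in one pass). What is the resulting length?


Input: cbecbbabdcd
Stack-based adjacent duplicate removal:
  Read 'c': push. Stack: c
  Read 'b': push. Stack: cb
  Read 'e': push. Stack: cbe
  Read 'c': push. Stack: cbec
  Read 'b': push. Stack: cbecb
  Read 'b': matches stack top 'b' => pop. Stack: cbec
  Read 'a': push. Stack: cbeca
  Read 'b': push. Stack: cbecab
  Read 'd': push. Stack: cbecabd
  Read 'c': push. Stack: cbecabdc
  Read 'd': push. Stack: cbecabdcd
Final stack: "cbecabdcd" (length 9)

9


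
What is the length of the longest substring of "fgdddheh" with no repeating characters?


Input: "fgdddheh"
Sliding window (track last position of each char):
  Position 0 ('f'): window [0,0] length 1 -- new best
  Position 1 ('g'): window [0,1] length 2 -- new best
  Position 2 ('d'): window [0,2] length 3 -- new best
  Position 3 ('d'): repeat (last at 2), move window start to 3
  Position 3 ('d'): window [3,3] length 1
  Position 4 ('d'): repeat (last at 3), move window start to 4
  Position 4 ('d'): window [4,4] length 1
  Position 5 ('h'): window [4,5] length 2
  Position 6 ('e'): window [4,6] length 3
  Position 7 ('h'): repeat (last at 5), move window start to 6
  Position 7 ('h'): window [6,7] length 2
Longest substring with no repeats: "fgd" with length 3

3


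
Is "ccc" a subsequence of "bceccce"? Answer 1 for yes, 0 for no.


Check if "ccc" is a subsequence of "bceccce"
Greedy scan:
  Position 0 ('b'): no match needed
  Position 1 ('c'): matches sub[0] = 'c'
  Position 2 ('e'): no match needed
  Position 3 ('c'): matches sub[1] = 'c'
  Position 4 ('c'): matches sub[2] = 'c'
  Position 5 ('c'): no match needed
  Position 6 ('e'): no match needed
All 3 characters matched => is a subsequence

1


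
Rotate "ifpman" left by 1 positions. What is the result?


Input: "ifpman", rotate left by 1
First 1 characters: "i"
Remaining characters: "fpman"
Concatenate remaining + first: "fpman" + "i" = "fpmani"

fpmani


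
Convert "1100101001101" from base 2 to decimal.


Input: "1100101001101" in base 2
Positional expansion:
  Digit '1' (value 1) x 2^12 = 4096
  Digit '1' (value 1) x 2^11 = 2048
  Digit '0' (value 0) x 2^10 = 0
  Digit '0' (value 0) x 2^9 = 0
  Digit '1' (value 1) x 2^8 = 256
  Digit '0' (value 0) x 2^7 = 0
  Digit '1' (value 1) x 2^6 = 64
  Digit '0' (value 0) x 2^5 = 0
  Digit '0' (value 0) x 2^4 = 0
  Digit '1' (value 1) x 2^3 = 8
  Digit '1' (value 1) x 2^2 = 4
  Digit '0' (value 0) x 2^1 = 0
  Digit '1' (value 1) x 2^0 = 1
Sum = 6477

6477


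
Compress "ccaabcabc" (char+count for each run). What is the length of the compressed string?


Input: ccaabcabc
Runs:
  'c' x 2 => "c2"
  'a' x 2 => "a2"
  'b' x 1 => "b1"
  'c' x 1 => "c1"
  'a' x 1 => "a1"
  'b' x 1 => "b1"
  'c' x 1 => "c1"
Compressed: "c2a2b1c1a1b1c1"
Compressed length: 14

14


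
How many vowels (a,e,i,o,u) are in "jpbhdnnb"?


Input: jpbhdnnb
Checking each character:
  'j' at position 0: consonant
  'p' at position 1: consonant
  'b' at position 2: consonant
  'h' at position 3: consonant
  'd' at position 4: consonant
  'n' at position 5: consonant
  'n' at position 6: consonant
  'b' at position 7: consonant
Total vowels: 0

0


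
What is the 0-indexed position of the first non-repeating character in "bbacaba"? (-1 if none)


Input: bbacaba
Character frequencies:
  'a': 3
  'b': 3
  'c': 1
Scanning left to right for freq == 1:
  Position 0 ('b'): freq=3, skip
  Position 1 ('b'): freq=3, skip
  Position 2 ('a'): freq=3, skip
  Position 3 ('c'): unique! => answer = 3

3


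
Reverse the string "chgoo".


Input: chgoo
Reading characters right to left:
  Position 4: 'o'
  Position 3: 'o'
  Position 2: 'g'
  Position 1: 'h'
  Position 0: 'c'
Reversed: ooghc

ooghc


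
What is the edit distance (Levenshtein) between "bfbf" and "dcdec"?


Computing edit distance: "bfbf" -> "dcdec"
DP table:
           d    c    d    e    c
      0    1    2    3    4    5
  b   1    1    2    3    4    5
  f   2    2    2    3    4    5
  b   3    3    3    3    4    5
  f   4    4    4    4    4    5
Edit distance = dp[4][5] = 5

5


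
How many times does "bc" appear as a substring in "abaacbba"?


Searching for "bc" in "abaacbba"
Scanning each position:
  Position 0: "ab" => no
  Position 1: "ba" => no
  Position 2: "aa" => no
  Position 3: "ac" => no
  Position 4: "cb" => no
  Position 5: "bb" => no
  Position 6: "ba" => no
Total occurrences: 0

0


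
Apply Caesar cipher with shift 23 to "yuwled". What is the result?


Caesar cipher: shift "yuwled" by 23
  'y' (pos 24) + 23 = pos 21 = 'v'
  'u' (pos 20) + 23 = pos 17 = 'r'
  'w' (pos 22) + 23 = pos 19 = 't'
  'l' (pos 11) + 23 = pos 8 = 'i'
  'e' (pos 4) + 23 = pos 1 = 'b'
  'd' (pos 3) + 23 = pos 0 = 'a'
Result: vrtiba

vrtiba


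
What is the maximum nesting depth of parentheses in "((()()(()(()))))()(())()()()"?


Input: "((()()(()(()))))()(())()()()"
Tracking depth:
  Position 0 '(': depth becomes 1
  Position 1 '(': depth becomes 2
  Position 2 '(': depth becomes 3
  Position 3 ')': depth becomes 2
  Position 4 '(': depth becomes 3
  Position 5 ')': depth becomes 2
  Position 6 '(': depth becomes 3
  Position 7 '(': depth becomes 4
  Position 8 ')': depth becomes 3
  Position 9 '(': depth becomes 4
  Position 10 '(': depth becomes 5
  Position 11 ')': depth becomes 4
  Position 12 ')': depth becomes 3
  Position 13 ')': depth becomes 2
  Position 14 ')': depth becomes 1
  Position 15 ')': depth becomes 0
  Position 16 '(': depth becomes 1
  Position 17 ')': depth becomes 0
  Position 18 '(': depth becomes 1
  Position 19 '(': depth becomes 2
  Position 20 ')': depth becomes 1
  Position 21 ')': depth becomes 0
  Position 22 '(': depth becomes 1
  Position 23 ')': depth becomes 0
  Position 24 '(': depth becomes 1
  Position 25 ')': depth becomes 0
  Position 26 '(': depth becomes 1
  Position 27 ')': depth becomes 0
Maximum depth reached: 5

5


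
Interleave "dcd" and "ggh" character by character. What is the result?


Interleaving "dcd" and "ggh":
  Position 0: 'd' from first, 'g' from second => "dg"
  Position 1: 'c' from first, 'g' from second => "cg"
  Position 2: 'd' from first, 'h' from second => "dh"
Result: dgcgdh

dgcgdh


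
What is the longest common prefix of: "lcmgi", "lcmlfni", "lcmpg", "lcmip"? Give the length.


Words: lcmgi, lcmlfni, lcmpg, lcmip
  Position 0: all 'l' => match
  Position 1: all 'c' => match
  Position 2: all 'm' => match
  Position 3: ('g', 'l', 'p', 'i') => mismatch, stop
LCP = "lcm" (length 3)

3


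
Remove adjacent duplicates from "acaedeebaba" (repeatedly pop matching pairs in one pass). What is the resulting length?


Input: acaedeebaba
Stack-based adjacent duplicate removal:
  Read 'a': push. Stack: a
  Read 'c': push. Stack: ac
  Read 'a': push. Stack: aca
  Read 'e': push. Stack: acae
  Read 'd': push. Stack: acaed
  Read 'e': push. Stack: acaede
  Read 'e': matches stack top 'e' => pop. Stack: acaed
  Read 'b': push. Stack: acaedb
  Read 'a': push. Stack: acaedba
  Read 'b': push. Stack: acaedbab
  Read 'a': push. Stack: acaedbaba
Final stack: "acaedbaba" (length 9)

9


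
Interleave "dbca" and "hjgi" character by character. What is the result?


Interleaving "dbca" and "hjgi":
  Position 0: 'd' from first, 'h' from second => "dh"
  Position 1: 'b' from first, 'j' from second => "bj"
  Position 2: 'c' from first, 'g' from second => "cg"
  Position 3: 'a' from first, 'i' from second => "ai"
Result: dhbjcgai

dhbjcgai


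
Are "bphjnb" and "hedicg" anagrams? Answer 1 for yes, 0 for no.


Strings: "bphjnb", "hedicg"
Sorted first:  bbhjnp
Sorted second: cdeghi
Differ at position 0: 'b' vs 'c' => not anagrams

0
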